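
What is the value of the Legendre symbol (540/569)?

Euler's criterion: (540/569) ≡ 540^284 (mod 569).
540^2 ≡ 272 (mod 569)
540^4 ≡ 14 (mod 569)
540^8 ≡ 196 (mod 569)
540^16 ≡ 293 (mod 569)
540^32 ≡ 499 (mod 569)
540^64 ≡ 348 (mod 569)
540^128 ≡ 476 (mod 569)
540^256 ≡ 114 (mod 569)
540^284 = 540^(256+16+8+4) ≡ 568 (mod 569).
Result is 568 ≡ −1, so (540/569) = −1.

-1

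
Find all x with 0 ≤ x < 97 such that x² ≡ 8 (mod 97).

28, 69

97 ≡ 1 (mod 4), so we find a root by search.
Trying successive values, 28² = 784 ≡ 8 (mod 97). The other root is 97 − 28 = 69.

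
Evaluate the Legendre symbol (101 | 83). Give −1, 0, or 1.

Euler's criterion: (101/83) ≡ 18^41 (mod 83).
18^2 ≡ 75 (mod 83)
18^4 ≡ 64 (mod 83)
18^8 ≡ 29 (mod 83)
18^16 ≡ 11 (mod 83)
18^32 ≡ 38 (mod 83)
18^41 = 18^(32+8+1) ≡ 82 (mod 83).
Result is 82 ≡ −1, so (101/83) = −1.

-1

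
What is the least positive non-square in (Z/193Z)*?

5

(2/193) = +1, so 2 is a residue.
(3/193) = +1, so 3 is a residue.
(4/193) = +1, so 4 is a residue.
(5/193) = −1, so 5 is the smallest positive non-residue mod 193.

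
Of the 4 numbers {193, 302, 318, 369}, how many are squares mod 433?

(193/433) = -1 → non-residue.
(302/433) = -1 → non-residue.
(318/433) = +1 → QR.
(369/433) = +1 → QR.
Total quadratic residues among the 4: 2.

2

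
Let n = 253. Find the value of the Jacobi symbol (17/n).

Reciprocity: 17 ≡ 1 and 253 ≡ 1 (mod 4), so (17/253) = +(253/17).
Reduce top mod 17: now compute (15/17).
Reciprocity: 15 ≡ 3 and 17 ≡ 1 (mod 4), so (15/17) = +(17/15).
Reduce top mod 15: now compute (2/15).
Pull out 2: since 15 ≡ 7 (mod 8), (2/15) = +1.
Reached (1/15) = 1. Collecting the sign flips along the way, the symbol is +1.

1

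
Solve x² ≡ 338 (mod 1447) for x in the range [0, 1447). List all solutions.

Since 1447 ≡ 3 (mod 4), a square root of 338 is 338^((1447+1)/4) = 338^362 mod 1447.
Repeated squaring: 338^2≡1378, 338^4≡420, 338^8≡1313, 338^16≡592, 338^32≡290, 338^64≡174, 338^128≡1336, 338^256≡745 (mod 1447).
338^362 = 338^(256+64+32+8+2) ≡ 987 (mod 1447).
Check: 987² = 974169 ≡ 338 (mod 1447). The two roots are 460 and 987.

460, 987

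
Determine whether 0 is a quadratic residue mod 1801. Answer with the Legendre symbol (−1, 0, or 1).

0

Top reduces to 0: gcd > 1, so the symbol is 0.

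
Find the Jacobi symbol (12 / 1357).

Pull out 2^2: since 1357 ≡ 5 (mod 8), (2/1357) = -1, so (2/1357)^2 = +1.
Reciprocity: 3 ≡ 3 and 1357 ≡ 1 (mod 4), so (3/1357) = +(1357/3).
Reduce top mod 3: now compute (1/3).
Reached (1/3) = 1. Collecting the sign flips along the way, the symbol is +1.

1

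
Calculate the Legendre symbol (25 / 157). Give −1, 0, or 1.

Reciprocity: 25 ≡ 1 and 157 ≡ 1 (mod 4), so (25/157) = +(157/25).
Reduce top mod 25: now compute (7/25).
Reciprocity: 7 ≡ 3 and 25 ≡ 1 (mod 4), so (7/25) = +(25/7).
Reduce top mod 7: now compute (4/7).
Pull out 2^2: since 7 ≡ 7 (mod 8), (2/7) = +1, so (2/7)^2 = +1.
Reached (1/7) = 1. Collecting the sign flips along the way, the symbol is +1.

1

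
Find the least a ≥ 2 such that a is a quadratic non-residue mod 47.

(2/47) = +1, so 2 is a residue.
(3/47) = +1, so 3 is a residue.
(4/47) = +1, so 4 is a residue.
(5/47) = −1, so 5 is the smallest positive non-residue mod 47.

5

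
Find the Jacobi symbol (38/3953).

1

Pull out 2: since 3953 ≡ 1 (mod 8), (2/3953) = +1.
Reciprocity: 19 ≡ 3 and 3953 ≡ 1 (mod 4), so (19/3953) = +(3953/19).
Reduce top mod 19: now compute (1/19).
Reached (1/19) = 1. Collecting the sign flips along the way, the symbol is +1.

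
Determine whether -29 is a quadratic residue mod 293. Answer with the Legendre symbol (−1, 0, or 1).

First reduce: -29 ≡ 264 (mod 293).
Pull out 2^3: since 293 ≡ 5 (mod 8), (2/293) = -1, so (2/293)^3 = -1.
Reciprocity: 33 ≡ 1 and 293 ≡ 1 (mod 4), so (33/293) = +(293/33).
Reduce top mod 33: now compute (29/33).
Reciprocity: 29 ≡ 1 and 33 ≡ 1 (mod 4), so (29/33) = +(33/29).
Reduce top mod 29: now compute (4/29).
Pull out 2^2: since 29 ≡ 5 (mod 8), (2/29) = -1, so (2/29)^2 = +1.
Reached (1/29) = 1. Collecting the sign flips along the way, the symbol is -1.

-1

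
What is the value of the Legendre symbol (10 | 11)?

-1

Euler's criterion: (10/11) ≡ 10^5 (mod 11).
10^2 ≡ 1 (mod 11)
10^4 ≡ 1 (mod 11)
10^5 = 10^(4+1) ≡ 10 (mod 11).
Result is 10 ≡ −1, so (10/11) = −1.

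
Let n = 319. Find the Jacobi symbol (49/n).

1

Reciprocity: 49 ≡ 1 and 319 ≡ 3 (mod 4), so (49/319) = +(319/49).
Reduce top mod 49: now compute (25/49).
Reciprocity: 25 ≡ 1 and 49 ≡ 1 (mod 4), so (25/49) = +(49/25).
Reduce top mod 25: now compute (24/25).
Pull out 2^3: since 25 ≡ 1 (mod 8), (2/25) = +1, so (2/25)^3 = +1.
Reciprocity: 3 ≡ 3 and 25 ≡ 1 (mod 4), so (3/25) = +(25/3).
Reduce top mod 3: now compute (1/3).
Reached (1/3) = 1. Collecting the sign flips along the way, the symbol is +1.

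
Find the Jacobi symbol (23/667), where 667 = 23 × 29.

Reciprocity: 23 ≡ 3 and 667 ≡ 3 (mod 4), so (23/667) = −(667/23).
Reduce top mod 23: now compute (0/23).
Top reduces to 0: gcd > 1, so the symbol is 0.

0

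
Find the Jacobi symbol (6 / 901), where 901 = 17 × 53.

-1

Pull out 2: since 901 ≡ 5 (mod 8), (2/901) = -1.
Reciprocity: 3 ≡ 3 and 901 ≡ 1 (mod 4), so (3/901) = +(901/3).
Reduce top mod 3: now compute (1/3).
Reached (1/3) = 1. Collecting the sign flips along the way, the symbol is -1.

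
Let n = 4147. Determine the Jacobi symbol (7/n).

Reciprocity: 7 ≡ 3 and 4147 ≡ 3 (mod 4), so (7/4147) = −(4147/7).
Reduce top mod 7: now compute (3/7).
Reciprocity: 3 ≡ 3 and 7 ≡ 3 (mod 4), so (3/7) = −(7/3).
Reduce top mod 3: now compute (1/3).
Reached (1/3) = 1. Collecting the sign flips along the way, the symbol is +1.

1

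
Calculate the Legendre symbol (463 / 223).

Euler's criterion: (463/223) ≡ 17^111 (mod 223).
17^2 ≡ 66 (mod 223)
17^4 ≡ 119 (mod 223)
17^8 ≡ 112 (mod 223)
17^16 ≡ 56 (mod 223)
17^32 ≡ 14 (mod 223)
17^64 ≡ 196 (mod 223)
17^111 = 17^(64+32+8+4+2+1) ≡ 1 (mod 223).
Result is 1, so (463/223) = 1.

1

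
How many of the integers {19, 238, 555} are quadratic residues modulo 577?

(19/577) = +1 → QR.
(238/577) = -1 → non-residue.
(555/577) = +1 → QR.
Total quadratic residues among the 3: 2.

2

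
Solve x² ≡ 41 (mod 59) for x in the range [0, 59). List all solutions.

10, 49

Since 59 ≡ 3 (mod 4), a square root of 41 is 41^((59+1)/4) = 41^15 mod 59.
Repeated squaring: 41^2≡29, 41^4≡15, 41^8≡48 (mod 59).
41^15 = 41^(8+4+2+1) ≡ 49 (mod 59).
Check: 49² = 2401 ≡ 41 (mod 59). The two roots are 10 and 49.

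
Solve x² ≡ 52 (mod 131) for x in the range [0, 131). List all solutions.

24, 107

Since 131 ≡ 3 (mod 4), a square root of 52 is 52^((131+1)/4) = 52^33 mod 131.
Repeated squaring: 52^2≡84, 52^4≡113, 52^8≡62, 52^16≡45, 52^32≡60 (mod 131).
52^33 = 52^(32+1) ≡ 107 (mod 131).
Check: 107² = 11449 ≡ 52 (mod 131). The two roots are 24 and 107.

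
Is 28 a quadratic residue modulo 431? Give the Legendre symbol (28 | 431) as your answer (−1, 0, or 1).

Pull out 2^2: since 431 ≡ 7 (mod 8), (2/431) = +1, so (2/431)^2 = +1.
Reciprocity: 7 ≡ 3 and 431 ≡ 3 (mod 4), so (7/431) = −(431/7).
Reduce top mod 7: now compute (4/7).
Pull out 2^2: since 7 ≡ 7 (mod 8), (2/7) = +1, so (2/7)^2 = +1.
Reached (1/7) = 1. Collecting the sign flips along the way, the symbol is -1.

-1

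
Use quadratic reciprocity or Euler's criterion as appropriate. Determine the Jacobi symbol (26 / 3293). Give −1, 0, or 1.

-1

Pull out 2: since 3293 ≡ 5 (mod 8), (2/3293) = -1.
Reciprocity: 13 ≡ 1 and 3293 ≡ 1 (mod 4), so (13/3293) = +(3293/13).
Reduce top mod 13: now compute (4/13).
Pull out 2^2: since 13 ≡ 5 (mod 8), (2/13) = -1, so (2/13)^2 = +1.
Reached (1/13) = 1. Collecting the sign flips along the way, the symbol is -1.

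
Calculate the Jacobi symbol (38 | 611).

Pull out 2: since 611 ≡ 3 (mod 8), (2/611) = -1.
Reciprocity: 19 ≡ 3 and 611 ≡ 3 (mod 4), so (19/611) = −(611/19).
Reduce top mod 19: now compute (3/19).
Reciprocity: 3 ≡ 3 and 19 ≡ 3 (mod 4), so (3/19) = −(19/3).
Reduce top mod 3: now compute (1/3).
Reached (1/3) = 1. Collecting the sign flips along the way, the symbol is -1.

-1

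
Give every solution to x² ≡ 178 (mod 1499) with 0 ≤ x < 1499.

Since 1499 ≡ 3 (mod 4), a square root of 178 is 178^((1499+1)/4) = 178^375 mod 1499.
Repeated squaring: 178^2≡205, 178^4≡53, 178^8≡1310, 178^16≡1244, 178^32≡568, 178^64≡339, 178^128≡997, 178^256≡172 (mod 1499).
178^375 = 178^(256+64+32+16+4+2+1) ≡ 419 (mod 1499).
Check: 419² = 175561 ≡ 178 (mod 1499). The two roots are 419 and 1080.

419, 1080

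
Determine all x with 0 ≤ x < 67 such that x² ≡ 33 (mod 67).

Since 67 ≡ 3 (mod 4), a square root of 33 is 33^((67+1)/4) = 33^17 mod 67.
Repeated squaring: 33^2≡17, 33^4≡21, 33^8≡39, 33^16≡47 (mod 67).
33^17 = 33^(16+1) ≡ 10 (mod 67).
Check: 10² = 100 ≡ 33 (mod 67). The two roots are 10 and 57.

10, 57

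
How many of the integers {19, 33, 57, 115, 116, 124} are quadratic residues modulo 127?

(19/127) = +1 → QR.
(33/127) = -1 → non-residue.
(57/127) = -1 → non-residue.
(115/127) = +1 → QR.
(116/127) = -1 → non-residue.
(124/127) = +1 → QR.
Total quadratic residues among the 6: 3.

3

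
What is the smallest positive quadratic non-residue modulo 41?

(2/41) = +1, so 2 is a residue.
(3/41) = −1, so 3 is the smallest positive non-residue mod 41.

3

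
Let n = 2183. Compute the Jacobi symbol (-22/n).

1

First reduce: -22 ≡ 2161 (mod 2183).
Reciprocity: 2161 ≡ 1 and 2183 ≡ 3 (mod 4), so (2161/2183) = +(2183/2161).
Reduce top mod 2161: now compute (22/2161).
Pull out 2: since 2161 ≡ 1 (mod 8), (2/2161) = +1.
Reciprocity: 11 ≡ 3 and 2161 ≡ 1 (mod 4), so (11/2161) = +(2161/11).
Reduce top mod 11: now compute (5/11).
Reciprocity: 5 ≡ 1 and 11 ≡ 3 (mod 4), so (5/11) = +(11/5).
Reduce top mod 5: now compute (1/5).
Reached (1/5) = 1. Collecting the sign flips along the way, the symbol is +1.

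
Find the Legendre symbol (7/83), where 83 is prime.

Reciprocity: 7 ≡ 3 and 83 ≡ 3 (mod 4), so (7/83) = −(83/7).
Reduce top mod 7: now compute (6/7).
Pull out 2: since 7 ≡ 7 (mod 8), (2/7) = +1.
Reciprocity: 3 ≡ 3 and 7 ≡ 3 (mod 4), so (3/7) = −(7/3).
Reduce top mod 3: now compute (1/3).
Reached (1/3) = 1. Collecting the sign flips along the way, the symbol is +1.

1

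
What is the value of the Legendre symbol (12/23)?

Pull out 2^2: since 23 ≡ 7 (mod 8), (2/23) = +1, so (2/23)^2 = +1.
Reciprocity: 3 ≡ 3 and 23 ≡ 3 (mod 4), so (3/23) = −(23/3).
Reduce top mod 3: now compute (2/3).
Pull out 2: since 3 ≡ 3 (mod 8), (2/3) = -1.
Reached (1/3) = 1. Collecting the sign flips along the way, the symbol is +1.

1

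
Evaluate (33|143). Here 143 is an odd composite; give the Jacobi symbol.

Reciprocity: 33 ≡ 1 and 143 ≡ 3 (mod 4), so (33/143) = +(143/33).
Reduce top mod 33: now compute (11/33).
Reciprocity: 11 ≡ 3 and 33 ≡ 1 (mod 4), so (11/33) = +(33/11).
Reduce top mod 11: now compute (0/11).
Top reduces to 0: gcd > 1, so the symbol is 0.

0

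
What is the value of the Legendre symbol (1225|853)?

1

Euler's criterion: (1225/853) ≡ 372^426 (mod 853).
372^2 ≡ 198 (mod 853)
372^4 ≡ 819 (mod 853)
372^8 ≡ 303 (mod 853)
372^16 ≡ 538 (mod 853)
372^32 ≡ 277 (mod 853)
372^64 ≡ 812 (mod 853)
372^128 ≡ 828 (mod 853)
372^256 ≡ 625 (mod 853)
372^426 = 372^(256+128+32+8+2) ≡ 1 (mod 853).
Result is 1, so (1225/853) = 1.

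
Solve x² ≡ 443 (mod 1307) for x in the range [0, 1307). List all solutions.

238, 1069

Since 1307 ≡ 3 (mod 4), a square root of 443 is 443^((1307+1)/4) = 443^327 mod 1307.
Repeated squaring: 443^2≡199, 443^4≡391, 443^8≡1269, 443^16≡137, 443^32≡471, 443^64≡958, 443^128≡250, 443^256≡1071 (mod 1307).
443^327 = 443^(256+64+4+2+1) ≡ 1069 (mod 1307).
Check: 1069² = 1142761 ≡ 443 (mod 1307). The two roots are 238 and 1069.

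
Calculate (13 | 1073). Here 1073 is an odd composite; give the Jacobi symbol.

-1

Reciprocity: 13 ≡ 1 and 1073 ≡ 1 (mod 4), so (13/1073) = +(1073/13).
Reduce top mod 13: now compute (7/13).
Reciprocity: 7 ≡ 3 and 13 ≡ 1 (mod 4), so (7/13) = +(13/7).
Reduce top mod 7: now compute (6/7).
Pull out 2: since 7 ≡ 7 (mod 8), (2/7) = +1.
Reciprocity: 3 ≡ 3 and 7 ≡ 3 (mod 4), so (3/7) = −(7/3).
Reduce top mod 3: now compute (1/3).
Reached (1/3) = 1. Collecting the sign flips along the way, the symbol is -1.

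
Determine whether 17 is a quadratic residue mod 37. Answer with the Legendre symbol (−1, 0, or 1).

-1

Euler's criterion: (17/37) ≡ 17^18 (mod 37).
17^2 ≡ 30 (mod 37)
17^4 ≡ 12 (mod 37)
17^8 ≡ 33 (mod 37)
17^16 ≡ 16 (mod 37)
17^18 = 17^(16+2) ≡ 36 (mod 37).
Result is 36 ≡ −1, so (17/37) = −1.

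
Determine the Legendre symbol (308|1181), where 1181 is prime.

Pull out 2^2: since 1181 ≡ 5 (mod 8), (2/1181) = -1, so (2/1181)^2 = +1.
Reciprocity: 77 ≡ 1 and 1181 ≡ 1 (mod 4), so (77/1181) = +(1181/77).
Reduce top mod 77: now compute (26/77).
Pull out 2: since 77 ≡ 5 (mod 8), (2/77) = -1.
Reciprocity: 13 ≡ 1 and 77 ≡ 1 (mod 4), so (13/77) = +(77/13).
Reduce top mod 13: now compute (12/13).
Pull out 2^2: since 13 ≡ 5 (mod 8), (2/13) = -1, so (2/13)^2 = +1.
Reciprocity: 3 ≡ 3 and 13 ≡ 1 (mod 4), so (3/13) = +(13/3).
Reduce top mod 3: now compute (1/3).
Reached (1/3) = 1. Collecting the sign flips along the way, the symbol is -1.

-1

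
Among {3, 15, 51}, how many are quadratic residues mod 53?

(3/53) = -1 → non-residue.
(15/53) = +1 → QR.
(51/53) = -1 → non-residue.
Total quadratic residues among the 3: 1.

1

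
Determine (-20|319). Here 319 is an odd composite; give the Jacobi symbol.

-1

First reduce: -20 ≡ 299 (mod 319).
Reciprocity: 299 ≡ 3 and 319 ≡ 3 (mod 4), so (299/319) = −(319/299).
Reduce top mod 299: now compute (20/299).
Pull out 2^2: since 299 ≡ 3 (mod 8), (2/299) = -1, so (2/299)^2 = +1.
Reciprocity: 5 ≡ 1 and 299 ≡ 3 (mod 4), so (5/299) = +(299/5).
Reduce top mod 5: now compute (4/5).
Pull out 2^2: since 5 ≡ 5 (mod 8), (2/5) = -1, so (2/5)^2 = +1.
Reached (1/5) = 1. Collecting the sign flips along the way, the symbol is -1.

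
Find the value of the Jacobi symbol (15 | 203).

-1

Reciprocity: 15 ≡ 3 and 203 ≡ 3 (mod 4), so (15/203) = −(203/15).
Reduce top mod 15: now compute (8/15).
Pull out 2^3: since 15 ≡ 7 (mod 8), (2/15) = +1, so (2/15)^3 = +1.
Reached (1/15) = 1. Collecting the sign flips along the way, the symbol is -1.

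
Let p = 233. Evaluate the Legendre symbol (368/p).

First reduce: 368 ≡ 135 (mod 233).
Reciprocity: 135 ≡ 3 and 233 ≡ 1 (mod 4), so (135/233) = +(233/135).
Reduce top mod 135: now compute (98/135).
Pull out 2: since 135 ≡ 7 (mod 8), (2/135) = +1.
Reciprocity: 49 ≡ 1 and 135 ≡ 3 (mod 4), so (49/135) = +(135/49).
Reduce top mod 49: now compute (37/49).
Reciprocity: 37 ≡ 1 and 49 ≡ 1 (mod 4), so (37/49) = +(49/37).
Reduce top mod 37: now compute (12/37).
Pull out 2^2: since 37 ≡ 5 (mod 8), (2/37) = -1, so (2/37)^2 = +1.
Reciprocity: 3 ≡ 3 and 37 ≡ 1 (mod 4), so (3/37) = +(37/3).
Reduce top mod 3: now compute (1/3).
Reached (1/3) = 1. Collecting the sign flips along the way, the symbol is +1.

1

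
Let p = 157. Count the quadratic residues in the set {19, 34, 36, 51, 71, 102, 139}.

4

(19/157) = +1 → QR.
(34/157) = -1 → non-residue.
(36/157) = +1 → QR.
(51/157) = +1 → QR.
(71/157) = +1 → QR.
(102/157) = -1 → non-residue.
(139/157) = -1 → non-residue.
Total quadratic residues among the 7: 4.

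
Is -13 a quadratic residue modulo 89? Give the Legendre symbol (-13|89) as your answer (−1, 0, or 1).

-1

First reduce: -13 ≡ 76 (mod 89).
Pull out 2^2: since 89 ≡ 1 (mod 8), (2/89) = +1, so (2/89)^2 = +1.
Reciprocity: 19 ≡ 3 and 89 ≡ 1 (mod 4), so (19/89) = +(89/19).
Reduce top mod 19: now compute (13/19).
Reciprocity: 13 ≡ 1 and 19 ≡ 3 (mod 4), so (13/19) = +(19/13).
Reduce top mod 13: now compute (6/13).
Pull out 2: since 13 ≡ 5 (mod 8), (2/13) = -1.
Reciprocity: 3 ≡ 3 and 13 ≡ 1 (mod 4), so (3/13) = +(13/3).
Reduce top mod 3: now compute (1/3).
Reached (1/3) = 1. Collecting the sign flips along the way, the symbol is -1.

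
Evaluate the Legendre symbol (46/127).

Euler's criterion: (46/127) ≡ 46^63 (mod 127).
46^2 ≡ 84 (mod 127)
46^4 ≡ 71 (mod 127)
46^8 ≡ 88 (mod 127)
46^16 ≡ 124 (mod 127)
46^32 ≡ 9 (mod 127)
46^63 = 46^(32+16+8+4+2+1) ≡ 126 (mod 127).
Result is 126 ≡ −1, so (46/127) = −1.

-1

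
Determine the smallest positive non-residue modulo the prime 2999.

(2/2999) = +1, so 2 is a residue.
(3/2999) = +1, so 3 is a residue.
(4/2999) = +1, so 4 is a residue.
(5/2999) = +1, so 5 is a residue.
(6/2999) = +1, so 6 is a residue.
(7/2999) = +1, so 7 is a residue.
(8/2999) = +1, so 8 is a residue.
(9/2999) = +1, so 9 is a residue.
(10/2999) = +1, so 10 is a residue.
(11/2999) = +1, so 11 is a residue.
(12/2999) = +1, so 12 is a residue.
(13/2999) = +1, so 13 is a residue.
(14/2999) = +1, so 14 is a residue.
(15/2999) = +1, so 15 is a residue.
(16/2999) = +1, so 16 is a residue.
(17/2999) = −1, so 17 is the smallest positive non-residue mod 2999.

17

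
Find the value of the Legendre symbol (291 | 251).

Euler's criterion: (291/251) ≡ 40^125 (mod 251).
40^2 ≡ 94 (mod 251)
40^4 ≡ 51 (mod 251)
40^8 ≡ 91 (mod 251)
40^16 ≡ 249 (mod 251)
40^32 ≡ 4 (mod 251)
40^64 ≡ 16 (mod 251)
40^125 = 40^(64+32+16+8+4+1) ≡ 250 (mod 251).
Result is 250 ≡ −1, so (291/251) = −1.

-1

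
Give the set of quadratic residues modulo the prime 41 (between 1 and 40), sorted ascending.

Square k = 1,…,20 (k and 41−k give the same square):
1²=1, 2²=4, 3²=9, 4²=16, 5²=25, 6²=36, 7²≡8, 8²≡23, 9²≡40, 10²≡18, 11²≡39, 12²≡21, 13²≡5, 14²≡32, 15²≡20, 16²≡10, 17²≡2, 18²≡37, 19²≡33, 20²≡31 (mod 41).
So the quadratic residues mod 41 are {1, 2, 4, 5, 8, 9, 10, 16, 18, 20, 21, 23, 25, 31, 32, 33, 36, 37, 39, 40}.

1,2,4,5,8,9,10,16,18,20,21,23,25,31,32,33,36,37,39,40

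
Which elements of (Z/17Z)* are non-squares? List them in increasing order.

3,5,6,7,10,11,12,14

Square k = 1,…,8 (k and 17−k give the same square):
1²=1, 2²=4, 3²=9, 4²=16, 5²≡8, 6²≡2, 7²≡15, 8²≡13 (mod 17).
The residues are {1, 2, 4, 8, 9, 13, 15, 16}; the non-residues are the remaining 8 nonzero classes.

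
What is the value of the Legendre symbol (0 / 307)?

Top reduces to 0: gcd > 1, so the symbol is 0.

0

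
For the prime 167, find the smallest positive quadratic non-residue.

5

(2/167) = +1, so 2 is a residue.
(3/167) = +1, so 3 is a residue.
(4/167) = +1, so 4 is a residue.
(5/167) = −1, so 5 is the smallest positive non-residue mod 167.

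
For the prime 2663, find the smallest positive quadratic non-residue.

5

(2/2663) = +1, so 2 is a residue.
(3/2663) = +1, so 3 is a residue.
(4/2663) = +1, so 4 is a residue.
(5/2663) = −1, so 5 is the smallest positive non-residue mod 2663.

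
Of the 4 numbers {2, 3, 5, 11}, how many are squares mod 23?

(2/23) = +1 → QR.
(3/23) = +1 → QR.
(5/23) = -1 → non-residue.
(11/23) = -1 → non-residue.
Total quadratic residues among the 4: 2.

2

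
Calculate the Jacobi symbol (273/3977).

-1

Reciprocity: 273 ≡ 1 and 3977 ≡ 1 (mod 4), so (273/3977) = +(3977/273).
Reduce top mod 273: now compute (155/273).
Reciprocity: 155 ≡ 3 and 273 ≡ 1 (mod 4), so (155/273) = +(273/155).
Reduce top mod 155: now compute (118/155).
Pull out 2: since 155 ≡ 3 (mod 8), (2/155) = -1.
Reciprocity: 59 ≡ 3 and 155 ≡ 3 (mod 4), so (59/155) = −(155/59).
Reduce top mod 59: now compute (37/59).
Reciprocity: 37 ≡ 1 and 59 ≡ 3 (mod 4), so (37/59) = +(59/37).
Reduce top mod 37: now compute (22/37).
Pull out 2: since 37 ≡ 5 (mod 8), (2/37) = -1.
Reciprocity: 11 ≡ 3 and 37 ≡ 1 (mod 4), so (11/37) = +(37/11).
Reduce top mod 11: now compute (4/11).
Pull out 2^2: since 11 ≡ 3 (mod 8), (2/11) = -1, so (2/11)^2 = +1.
Reached (1/11) = 1. Collecting the sign flips along the way, the symbol is -1.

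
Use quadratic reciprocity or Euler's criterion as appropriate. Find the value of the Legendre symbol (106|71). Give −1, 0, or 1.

Euler's criterion: (106/71) ≡ 35^35 (mod 71).
35^2 ≡ 18 (mod 71)
35^4 ≡ 40 (mod 71)
35^8 ≡ 38 (mod 71)
35^16 ≡ 24 (mod 71)
35^32 ≡ 8 (mod 71)
35^35 = 35^(32+2+1) ≡ 70 (mod 71).
Result is 70 ≡ −1, so (106/71) = −1.

-1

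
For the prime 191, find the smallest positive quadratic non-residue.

(2/191) = +1, so 2 is a residue.
(3/191) = +1, so 3 is a residue.
(4/191) = +1, so 4 is a residue.
(5/191) = +1, so 5 is a residue.
(6/191) = +1, so 6 is a residue.
(7/191) = −1, so 7 is the smallest positive non-residue mod 191.

7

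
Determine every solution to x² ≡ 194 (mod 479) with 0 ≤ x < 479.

Since 479 ≡ 3 (mod 4), a square root of 194 is 194^((479+1)/4) = 194^120 mod 479.
Repeated squaring: 194^2≡274, 194^4≡352, 194^8≡322, 194^16≡220, 194^32≡21, 194^64≡441 (mod 479).
194^120 = 194^(64+32+16+8) ≡ 302 (mod 479).
Check: 302² = 91204 ≡ 194 (mod 479). The two roots are 177 and 302.

177, 302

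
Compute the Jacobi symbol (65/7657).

0

Reciprocity: 65 ≡ 1 and 7657 ≡ 1 (mod 4), so (65/7657) = +(7657/65).
Reduce top mod 65: now compute (52/65).
Pull out 2^2: since 65 ≡ 1 (mod 8), (2/65) = +1, so (2/65)^2 = +1.
Reciprocity: 13 ≡ 1 and 65 ≡ 1 (mod 4), so (13/65) = +(65/13).
Reduce top mod 13: now compute (0/13).
Top reduces to 0: gcd > 1, so the symbol is 0.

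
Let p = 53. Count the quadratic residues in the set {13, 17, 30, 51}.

(13/53) = +1 → QR.
(17/53) = +1 → QR.
(30/53) = -1 → non-residue.
(51/53) = -1 → non-residue.
Total quadratic residues among the 4: 2.

2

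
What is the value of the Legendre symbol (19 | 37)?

Euler's criterion: (19/37) ≡ 19^18 (mod 37).
19^2 ≡ 28 (mod 37)
19^4 ≡ 7 (mod 37)
19^8 ≡ 12 (mod 37)
19^16 ≡ 33 (mod 37)
19^18 = 19^(16+2) ≡ 36 (mod 37).
Result is 36 ≡ −1, so (19/37) = −1.

-1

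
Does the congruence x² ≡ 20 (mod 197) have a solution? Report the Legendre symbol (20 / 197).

-1

Pull out 2^2: since 197 ≡ 5 (mod 8), (2/197) = -1, so (2/197)^2 = +1.
Reciprocity: 5 ≡ 1 and 197 ≡ 1 (mod 4), so (5/197) = +(197/5).
Reduce top mod 5: now compute (2/5).
Pull out 2: since 5 ≡ 5 (mod 8), (2/5) = -1.
Reached (1/5) = 1. Collecting the sign flips along the way, the symbol is -1.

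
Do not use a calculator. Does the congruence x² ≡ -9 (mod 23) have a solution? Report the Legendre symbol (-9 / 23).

-1

Euler's criterion: (-9/23) ≡ 14^11 (mod 23).
14^2 ≡ 12 (mod 23)
14^4 ≡ 6 (mod 23)
14^8 ≡ 13 (mod 23)
14^11 = 14^(8+2+1) ≡ 22 (mod 23).
Result is 22 ≡ −1, so (-9/23) = −1.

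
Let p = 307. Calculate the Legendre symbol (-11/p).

First reduce: -11 ≡ 296 (mod 307).
Pull out 2^3: since 307 ≡ 3 (mod 8), (2/307) = -1, so (2/307)^3 = -1.
Reciprocity: 37 ≡ 1 and 307 ≡ 3 (mod 4), so (37/307) = +(307/37).
Reduce top mod 37: now compute (11/37).
Reciprocity: 11 ≡ 3 and 37 ≡ 1 (mod 4), so (11/37) = +(37/11).
Reduce top mod 11: now compute (4/11).
Pull out 2^2: since 11 ≡ 3 (mod 8), (2/11) = -1, so (2/11)^2 = +1.
Reached (1/11) = 1. Collecting the sign flips along the way, the symbol is -1.

-1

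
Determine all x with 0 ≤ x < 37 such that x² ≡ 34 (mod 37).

37 ≡ 1 (mod 4), so we find a root by search.
Trying successive values, 16² = 256 ≡ 34 (mod 37). The other root is 37 − 16 = 21.

16, 21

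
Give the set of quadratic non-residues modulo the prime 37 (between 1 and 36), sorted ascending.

Square k = 1,…,18 (k and 37−k give the same square):
1²=1, 2²=4, 3²=9, 4²=16, 5²=25, 6²=36, 7²≡12, 8²≡27, 9²≡7, 10²≡26, 11²≡10, 12²≡33, 13²≡21, 14²≡11, 15²≡3, 16²≡34, 17²≡30, 18²≡28 (mod 37).
The residues are {1, 3, 4, 7, 9, 10, 11, 12, 16, 21, 25, 26, 27, 28, 30, 33, 34, 36}; the non-residues are the remaining 18 nonzero classes.

2 5 6 8 13 14 15 17 18 19 20 22 23 24 29 31 32 35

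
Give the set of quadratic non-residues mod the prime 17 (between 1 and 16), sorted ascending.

3, 5, 6, 7, 10, 11, 12, 14

Square k = 1,…,8 (k and 17−k give the same square):
1²=1, 2²=4, 3²=9, 4²=16, 5²≡8, 6²≡2, 7²≡15, 8²≡13 (mod 17).
The residues are {1, 2, 4, 8, 9, 13, 15, 16}; the non-residues are the remaining 8 nonzero classes.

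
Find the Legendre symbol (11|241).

Reciprocity: 11 ≡ 3 and 241 ≡ 1 (mod 4), so (11/241) = +(241/11).
Reduce top mod 11: now compute (10/11).
Pull out 2: since 11 ≡ 3 (mod 8), (2/11) = -1.
Reciprocity: 5 ≡ 1 and 11 ≡ 3 (mod 4), so (5/11) = +(11/5).
Reduce top mod 5: now compute (1/5).
Reached (1/5) = 1. Collecting the sign flips along the way, the symbol is -1.

-1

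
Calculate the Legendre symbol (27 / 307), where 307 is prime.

-1

Euler's criterion: (27/307) ≡ 27^153 (mod 307).
27^2 ≡ 115 (mod 307)
27^4 ≡ 24 (mod 307)
27^8 ≡ 269 (mod 307)
27^16 ≡ 216 (mod 307)
27^32 ≡ 299 (mod 307)
27^64 ≡ 64 (mod 307)
27^128 ≡ 105 (mod 307)
27^153 = 27^(128+16+8+1) ≡ 306 (mod 307).
Result is 306 ≡ −1, so (27/307) = −1.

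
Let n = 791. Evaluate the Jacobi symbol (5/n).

Reciprocity: 5 ≡ 1 and 791 ≡ 3 (mod 4), so (5/791) = +(791/5).
Reduce top mod 5: now compute (1/5).
Reached (1/5) = 1. Collecting the sign flips along the way, the symbol is +1.

1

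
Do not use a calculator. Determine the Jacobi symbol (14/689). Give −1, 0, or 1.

Pull out 2: since 689 ≡ 1 (mod 8), (2/689) = +1.
Reciprocity: 7 ≡ 3 and 689 ≡ 1 (mod 4), so (7/689) = +(689/7).
Reduce top mod 7: now compute (3/7).
Reciprocity: 3 ≡ 3 and 7 ≡ 3 (mod 4), so (3/7) = −(7/3).
Reduce top mod 3: now compute (1/3).
Reached (1/3) = 1. Collecting the sign flips along the way, the symbol is -1.

-1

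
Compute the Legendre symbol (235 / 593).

1

Reciprocity: 235 ≡ 3 and 593 ≡ 1 (mod 4), so (235/593) = +(593/235).
Reduce top mod 235: now compute (123/235).
Reciprocity: 123 ≡ 3 and 235 ≡ 3 (mod 4), so (123/235) = −(235/123).
Reduce top mod 123: now compute (112/123).
Pull out 2^4: since 123 ≡ 3 (mod 8), (2/123) = -1, so (2/123)^4 = +1.
Reciprocity: 7 ≡ 3 and 123 ≡ 3 (mod 4), so (7/123) = −(123/7).
Reduce top mod 7: now compute (4/7).
Pull out 2^2: since 7 ≡ 7 (mod 8), (2/7) = +1, so (2/7)^2 = +1.
Reached (1/7) = 1. Collecting the sign flips along the way, the symbol is +1.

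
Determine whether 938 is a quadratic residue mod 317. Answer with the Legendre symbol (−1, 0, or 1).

-1

First reduce: 938 ≡ 304 (mod 317).
Pull out 2^4: since 317 ≡ 5 (mod 8), (2/317) = -1, so (2/317)^4 = +1.
Reciprocity: 19 ≡ 3 and 317 ≡ 1 (mod 4), so (19/317) = +(317/19).
Reduce top mod 19: now compute (13/19).
Reciprocity: 13 ≡ 1 and 19 ≡ 3 (mod 4), so (13/19) = +(19/13).
Reduce top mod 13: now compute (6/13).
Pull out 2: since 13 ≡ 5 (mod 8), (2/13) = -1.
Reciprocity: 3 ≡ 3 and 13 ≡ 1 (mod 4), so (3/13) = +(13/3).
Reduce top mod 3: now compute (1/3).
Reached (1/3) = 1. Collecting the sign flips along the way, the symbol is -1.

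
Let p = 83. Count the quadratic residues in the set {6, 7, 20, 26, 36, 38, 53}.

(6/83) = -1 → non-residue.
(7/83) = +1 → QR.
(20/83) = -1 → non-residue.
(26/83) = +1 → QR.
(36/83) = +1 → QR.
(38/83) = +1 → QR.
(53/83) = -1 → non-residue.
Total quadratic residues among the 7: 4.

4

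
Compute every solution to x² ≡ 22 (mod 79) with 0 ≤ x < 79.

38, 41

Since 79 ≡ 3 (mod 4), a square root of 22 is 22^((79+1)/4) = 22^20 mod 79.
Repeated squaring: 22^2≡10, 22^4≡21, 22^8≡46, 22^16≡62 (mod 79).
22^20 = 22^(16+4) ≡ 38 (mod 79).
Check: 38² = 1444 ≡ 22 (mod 79). The two roots are 38 and 41.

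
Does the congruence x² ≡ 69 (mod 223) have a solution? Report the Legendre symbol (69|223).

1

Reciprocity: 69 ≡ 1 and 223 ≡ 3 (mod 4), so (69/223) = +(223/69).
Reduce top mod 69: now compute (16/69).
Pull out 2^4: since 69 ≡ 5 (mod 8), (2/69) = -1, so (2/69)^4 = +1.
Reached (1/69) = 1. Collecting the sign flips along the way, the symbol is +1.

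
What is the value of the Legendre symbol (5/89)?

Reciprocity: 5 ≡ 1 and 89 ≡ 1 (mod 4), so (5/89) = +(89/5).
Reduce top mod 5: now compute (4/5).
Pull out 2^2: since 5 ≡ 5 (mod 8), (2/5) = -1, so (2/5)^2 = +1.
Reached (1/5) = 1. Collecting the sign flips along the way, the symbol is +1.

1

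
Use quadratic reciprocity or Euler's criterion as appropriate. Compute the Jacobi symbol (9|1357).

Reciprocity: 9 ≡ 1 and 1357 ≡ 1 (mod 4), so (9/1357) = +(1357/9).
Reduce top mod 9: now compute (7/9).
Reciprocity: 7 ≡ 3 and 9 ≡ 1 (mod 4), so (7/9) = +(9/7).
Reduce top mod 7: now compute (2/7).
Pull out 2: since 7 ≡ 7 (mod 8), (2/7) = +1.
Reached (1/7) = 1. Collecting the sign flips along the way, the symbol is +1.

1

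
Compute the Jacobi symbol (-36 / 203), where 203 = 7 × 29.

First reduce: -36 ≡ 167 (mod 203).
Reciprocity: 167 ≡ 3 and 203 ≡ 3 (mod 4), so (167/203) = −(203/167).
Reduce top mod 167: now compute (36/167).
Pull out 2^2: since 167 ≡ 7 (mod 8), (2/167) = +1, so (2/167)^2 = +1.
Reciprocity: 9 ≡ 1 and 167 ≡ 3 (mod 4), so (9/167) = +(167/9).
Reduce top mod 9: now compute (5/9).
Reciprocity: 5 ≡ 1 and 9 ≡ 1 (mod 4), so (5/9) = +(9/5).
Reduce top mod 5: now compute (4/5).
Pull out 2^2: since 5 ≡ 5 (mod 8), (2/5) = -1, so (2/5)^2 = +1.
Reached (1/5) = 1. Collecting the sign flips along the way, the symbol is -1.

-1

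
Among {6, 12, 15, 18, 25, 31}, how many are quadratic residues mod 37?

(6/37) = -1 → non-residue.
(12/37) = +1 → QR.
(15/37) = -1 → non-residue.
(18/37) = -1 → non-residue.
(25/37) = +1 → QR.
(31/37) = -1 → non-residue.
Total quadratic residues among the 6: 2.

2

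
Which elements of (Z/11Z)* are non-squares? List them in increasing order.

2,6,7,8,10

Square k = 1,…,5 (k and 11−k give the same square):
1²=1, 2²=4, 3²=9, 4²≡5, 5²≡3 (mod 11).
The residues are {1, 3, 4, 5, 9}; the non-residues are the remaining 5 nonzero classes.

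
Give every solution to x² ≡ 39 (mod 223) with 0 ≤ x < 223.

Since 223 ≡ 3 (mod 4), a square root of 39 is 39^((223+1)/4) = 39^56 mod 223.
Repeated squaring: 39^2≡183, 39^4≡39, 39^8≡183, 39^16≡39, 39^32≡183 (mod 223).
39^56 = 39^(32+16+8) ≡ 183 (mod 223).
Check: 183² = 33489 ≡ 39 (mod 223). The two roots are 40 and 183.

40, 183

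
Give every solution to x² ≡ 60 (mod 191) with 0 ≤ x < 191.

92, 99

Since 191 ≡ 3 (mod 4), a square root of 60 is 60^((191+1)/4) = 60^48 mod 191.
Repeated squaring: 60^2≡162, 60^4≡77, 60^8≡8, 60^16≡64, 60^32≡85 (mod 191).
60^48 = 60^(32+16) ≡ 92 (mod 191).
Check: 92² = 8464 ≡ 60 (mod 191). The two roots are 92 and 99.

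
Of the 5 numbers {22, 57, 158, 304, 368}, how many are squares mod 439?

(22/439) = +1 → QR.
(57/439) = -1 → non-residue.
(158/439) = -1 → non-residue.
(304/439) = +1 → QR.
(368/439) = -1 → non-residue.
Total quadratic residues among the 5: 2.

2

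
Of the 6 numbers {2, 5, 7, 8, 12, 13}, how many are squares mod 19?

(2/19) = -1 → non-residue.
(5/19) = +1 → QR.
(7/19) = +1 → QR.
(8/19) = -1 → non-residue.
(12/19) = -1 → non-residue.
(13/19) = -1 → non-residue.
Total quadratic residues among the 6: 2.

2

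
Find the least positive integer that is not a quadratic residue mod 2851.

2

(2/2851) = −1, so 2 is the smallest positive non-residue mod 2851.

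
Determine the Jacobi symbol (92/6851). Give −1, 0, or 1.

Pull out 2^2: since 6851 ≡ 3 (mod 8), (2/6851) = -1, so (2/6851)^2 = +1.
Reciprocity: 23 ≡ 3 and 6851 ≡ 3 (mod 4), so (23/6851) = −(6851/23).
Reduce top mod 23: now compute (20/23).
Pull out 2^2: since 23 ≡ 7 (mod 8), (2/23) = +1, so (2/23)^2 = +1.
Reciprocity: 5 ≡ 1 and 23 ≡ 3 (mod 4), so (5/23) = +(23/5).
Reduce top mod 5: now compute (3/5).
Reciprocity: 3 ≡ 3 and 5 ≡ 1 (mod 4), so (3/5) = +(5/3).
Reduce top mod 3: now compute (2/3).
Pull out 2: since 3 ≡ 3 (mod 8), (2/3) = -1.
Reached (1/3) = 1. Collecting the sign flips along the way, the symbol is +1.

1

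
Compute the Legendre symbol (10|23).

-1

Pull out 2: since 23 ≡ 7 (mod 8), (2/23) = +1.
Reciprocity: 5 ≡ 1 and 23 ≡ 3 (mod 4), so (5/23) = +(23/5).
Reduce top mod 5: now compute (3/5).
Reciprocity: 3 ≡ 3 and 5 ≡ 1 (mod 4), so (3/5) = +(5/3).
Reduce top mod 3: now compute (2/3).
Pull out 2: since 3 ≡ 3 (mod 8), (2/3) = -1.
Reached (1/3) = 1. Collecting the sign flips along the way, the symbol is -1.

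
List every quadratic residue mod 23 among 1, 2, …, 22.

1 2 3 4 6 8 9 12 13 16 18

Square k = 1,…,11 (k and 23−k give the same square):
1²=1, 2²=4, 3²=9, 4²=16, 5²≡2, 6²≡13, 7²≡3, 8²≡18, 9²≡12, 10²≡8, 11²≡6 (mod 23).
So the quadratic residues mod 23 are {1, 2, 3, 4, 6, 8, 9, 12, 13, 16, 18}.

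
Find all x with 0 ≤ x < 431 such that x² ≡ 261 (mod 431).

Since 431 ≡ 3 (mod 4), a square root of 261 is 261^((431+1)/4) = 261^108 mod 431.
Repeated squaring: 261^2≡23, 261^4≡98, 261^8≡122, 261^16≡230, 261^32≡318, 261^64≡270 (mod 431).
261^108 = 261^(64+32+8+4) ≡ 152 (mod 431).
Check: 152² = 23104 ≡ 261 (mod 431). The two roots are 152 and 279.

152, 279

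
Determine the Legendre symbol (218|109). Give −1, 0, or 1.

0

First reduce: 218 ≡ 0 (mod 109).
Top reduces to 0: gcd > 1, so the symbol is 0.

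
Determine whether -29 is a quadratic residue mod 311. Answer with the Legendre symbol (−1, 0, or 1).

Euler's criterion: (-29/311) ≡ 282^155 (mod 311).
282^2 ≡ 219 (mod 311)
282^4 ≡ 67 (mod 311)
282^8 ≡ 135 (mod 311)
282^16 ≡ 187 (mod 311)
282^32 ≡ 137 (mod 311)
282^64 ≡ 109 (mod 311)
282^128 ≡ 63 (mod 311)
282^155 = 282^(128+16+8+2+1) ≡ 1 (mod 311).
Result is 1, so (-29/311) = 1.

1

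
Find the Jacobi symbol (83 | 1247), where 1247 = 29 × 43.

Reciprocity: 83 ≡ 3 and 1247 ≡ 3 (mod 4), so (83/1247) = −(1247/83).
Reduce top mod 83: now compute (2/83).
Pull out 2: since 83 ≡ 3 (mod 8), (2/83) = -1.
Reached (1/83) = 1. Collecting the sign flips along the way, the symbol is +1.

1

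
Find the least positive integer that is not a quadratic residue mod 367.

(2/367) = +1, so 2 is a residue.
(3/367) = −1, so 3 is the smallest positive non-residue mod 367.

3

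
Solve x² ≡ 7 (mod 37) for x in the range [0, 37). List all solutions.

37 ≡ 1 (mod 4), so we find a root by search.
Trying successive values, 9² = 81 ≡ 7 (mod 37). The other root is 37 − 9 = 28.

9, 28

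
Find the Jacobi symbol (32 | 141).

-1

Pull out 2^5: since 141 ≡ 5 (mod 8), (2/141) = -1, so (2/141)^5 = -1.
Reached (1/141) = 1. Collecting the sign flips along the way, the symbol is -1.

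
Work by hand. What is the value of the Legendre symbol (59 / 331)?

Reciprocity: 59 ≡ 3 and 331 ≡ 3 (mod 4), so (59/331) = −(331/59).
Reduce top mod 59: now compute (36/59).
Pull out 2^2: since 59 ≡ 3 (mod 8), (2/59) = -1, so (2/59)^2 = +1.
Reciprocity: 9 ≡ 1 and 59 ≡ 3 (mod 4), so (9/59) = +(59/9).
Reduce top mod 9: now compute (5/9).
Reciprocity: 5 ≡ 1 and 9 ≡ 1 (mod 4), so (5/9) = +(9/5).
Reduce top mod 5: now compute (4/5).
Pull out 2^2: since 5 ≡ 5 (mod 8), (2/5) = -1, so (2/5)^2 = +1.
Reached (1/5) = 1. Collecting the sign flips along the way, the symbol is -1.

-1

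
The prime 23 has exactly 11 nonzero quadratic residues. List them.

Square k = 1,…,11 (k and 23−k give the same square):
1²=1, 2²=4, 3²=9, 4²=16, 5²≡2, 6²≡13, 7²≡3, 8²≡18, 9²≡12, 10²≡8, 11²≡6 (mod 23).
So the quadratic residues mod 23 are {1, 2, 3, 4, 6, 8, 9, 12, 13, 16, 18}.

1, 2, 3, 4, 6, 8, 9, 12, 13, 16, 18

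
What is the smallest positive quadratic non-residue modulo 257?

(2/257) = +1, so 2 is a residue.
(3/257) = −1, so 3 is the smallest positive non-residue mod 257.

3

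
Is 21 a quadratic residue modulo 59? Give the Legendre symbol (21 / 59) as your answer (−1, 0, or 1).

Reciprocity: 21 ≡ 1 and 59 ≡ 3 (mod 4), so (21/59) = +(59/21).
Reduce top mod 21: now compute (17/21).
Reciprocity: 17 ≡ 1 and 21 ≡ 1 (mod 4), so (17/21) = +(21/17).
Reduce top mod 17: now compute (4/17).
Pull out 2^2: since 17 ≡ 1 (mod 8), (2/17) = +1, so (2/17)^2 = +1.
Reached (1/17) = 1. Collecting the sign flips along the way, the symbol is +1.

1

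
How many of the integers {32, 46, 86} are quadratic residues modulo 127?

(32/127) = +1 → QR.
(46/127) = -1 → non-residue.
(86/127) = -1 → non-residue.
Total quadratic residues among the 3: 1.

1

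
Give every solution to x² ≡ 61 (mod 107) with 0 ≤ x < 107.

Since 107 ≡ 3 (mod 4), a square root of 61 is 61^((107+1)/4) = 61^27 mod 107.
Repeated squaring: 61^2≡83, 61^4≡41, 61^8≡76, 61^16≡105 (mod 107).
61^27 = 61^(16+8+2+1) ≡ 75 (mod 107).
Check: 75² = 5625 ≡ 61 (mod 107). The two roots are 32 and 75.

32, 75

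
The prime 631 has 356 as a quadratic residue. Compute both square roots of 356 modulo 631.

208, 423

Since 631 ≡ 3 (mod 4), a square root of 356 is 356^((631+1)/4) = 356^158 mod 631.
Repeated squaring: 356^2≡536, 356^4≡191, 356^8≡514, 356^16≡438, 356^32≡20, 356^64≡400, 356^128≡357 (mod 631).
356^158 = 356^(128+16+8+4+2) ≡ 423 (mod 631).
Check: 423² = 178929 ≡ 356 (mod 631). The two roots are 208 and 423.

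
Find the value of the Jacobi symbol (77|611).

Reciprocity: 77 ≡ 1 and 611 ≡ 3 (mod 4), so (77/611) = +(611/77).
Reduce top mod 77: now compute (72/77).
Pull out 2^3: since 77 ≡ 5 (mod 8), (2/77) = -1, so (2/77)^3 = -1.
Reciprocity: 9 ≡ 1 and 77 ≡ 1 (mod 4), so (9/77) = +(77/9).
Reduce top mod 9: now compute (5/9).
Reciprocity: 5 ≡ 1 and 9 ≡ 1 (mod 4), so (5/9) = +(9/5).
Reduce top mod 5: now compute (4/5).
Pull out 2^2: since 5 ≡ 5 (mod 8), (2/5) = -1, so (2/5)^2 = +1.
Reached (1/5) = 1. Collecting the sign flips along the way, the symbol is -1.

-1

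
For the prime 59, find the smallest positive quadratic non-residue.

(2/59) = −1, so 2 is the smallest positive non-residue mod 59.

2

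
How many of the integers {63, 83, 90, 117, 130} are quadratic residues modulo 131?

2

(63/131) = +1 → QR.
(83/131) = -1 → non-residue.
(90/131) = -1 → non-residue.
(117/131) = +1 → QR.
(130/131) = -1 → non-residue.
Total quadratic residues among the 5: 2.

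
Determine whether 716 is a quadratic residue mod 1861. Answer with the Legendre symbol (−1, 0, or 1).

Pull out 2^2: since 1861 ≡ 5 (mod 8), (2/1861) = -1, so (2/1861)^2 = +1.
Reciprocity: 179 ≡ 3 and 1861 ≡ 1 (mod 4), so (179/1861) = +(1861/179).
Reduce top mod 179: now compute (71/179).
Reciprocity: 71 ≡ 3 and 179 ≡ 3 (mod 4), so (71/179) = −(179/71).
Reduce top mod 71: now compute (37/71).
Reciprocity: 37 ≡ 1 and 71 ≡ 3 (mod 4), so (37/71) = +(71/37).
Reduce top mod 37: now compute (34/37).
Pull out 2: since 37 ≡ 5 (mod 8), (2/37) = -1.
Reciprocity: 17 ≡ 1 and 37 ≡ 1 (mod 4), so (17/37) = +(37/17).
Reduce top mod 17: now compute (3/17).
Reciprocity: 3 ≡ 3 and 17 ≡ 1 (mod 4), so (3/17) = +(17/3).
Reduce top mod 3: now compute (2/3).
Pull out 2: since 3 ≡ 3 (mod 8), (2/3) = -1.
Reached (1/3) = 1. Collecting the sign flips along the way, the symbol is -1.

-1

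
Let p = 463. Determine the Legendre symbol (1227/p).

-1

First reduce: 1227 ≡ 301 (mod 463).
Reciprocity: 301 ≡ 1 and 463 ≡ 3 (mod 4), so (301/463) = +(463/301).
Reduce top mod 301: now compute (162/301).
Pull out 2: since 301 ≡ 5 (mod 8), (2/301) = -1.
Reciprocity: 81 ≡ 1 and 301 ≡ 1 (mod 4), so (81/301) = +(301/81).
Reduce top mod 81: now compute (58/81).
Pull out 2: since 81 ≡ 1 (mod 8), (2/81) = +1.
Reciprocity: 29 ≡ 1 and 81 ≡ 1 (mod 4), so (29/81) = +(81/29).
Reduce top mod 29: now compute (23/29).
Reciprocity: 23 ≡ 3 and 29 ≡ 1 (mod 4), so (23/29) = +(29/23).
Reduce top mod 23: now compute (6/23).
Pull out 2: since 23 ≡ 7 (mod 8), (2/23) = +1.
Reciprocity: 3 ≡ 3 and 23 ≡ 3 (mod 4), so (3/23) = −(23/3).
Reduce top mod 3: now compute (2/3).
Pull out 2: since 3 ≡ 3 (mod 8), (2/3) = -1.
Reached (1/3) = 1. Collecting the sign flips along the way, the symbol is -1.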